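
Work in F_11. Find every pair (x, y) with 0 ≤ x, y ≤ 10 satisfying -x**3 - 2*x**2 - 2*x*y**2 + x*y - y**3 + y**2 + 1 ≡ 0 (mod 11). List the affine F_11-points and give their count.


Affine F_11-points: {(0, 5), (1, 9), (3, 0), (3, 2), (3, 4), (4, 1), (4, 6), (4, 8), (5, 10), (7, 0), (8, 7), (9, 9), (10, 0), (10, 5), (10, 9)}; count = 15.

For each of the 121 pairs (x, y) ∈ F_11², evaluate f(x, y) mod 11. Record the zeros.
  x = 0: [0↦1, 1↦1, 2↦8, 3↦5, 4↦8, 5↦0, 6↦8, 7↦4, 8↦4, 9↦2, 10↦3]  zeros at y ∈ {5}
  x = 1: [0↦9, 1↦8, 2↦10, 3↦9, 4↦10, 5↦7, 6↦5, 7↦9, 8↦2, 9↦0, 10↦8]  zeros at y ∈ {9}
  x = 2: [0↦7, 1↦5, 2↦2, 3↦3, 4↦2, 5↦4, 6↦3, 7↦4, 8↦1, 9↦10, 10↦3]  zeros at y ∈ ∅
  x = 3: [0↦0, 1↦8, 2↦0, 3↦3, 4↦0, 5↦7, 6↦7, 7↦5, 8↦6, 9↦4, 10↦4]  zeros at y ∈ {0, 2, 4}
  x = 4: [0↦4, 1↦0, 2↦9, 3↦3, 4↦9, 5↦10, 6↦0, 7↦6, 8↦0, 9↦9, 10↦5]  zeros at y ∈ {1, 6, 8}
  x = 5: [0↦2, 1↦8, 2↦1, 3↦8, 4↦1, 5↦7, 6↦9, 7↦1, 8↦10, 9↦8, 10↦0]  zeros at y ∈ {10}
  x = 6: [0↦10, 1↦4, 2↦3, 3↦1, 4↦3, 5↦3, 6↦6, 7↦6, 8↦8, 9↦6, 10↦5]  zeros at y ∈ ∅
  x = 7: [0↦0, 1↦4, 2↦9, 3↦9, 4↦9, 5↦3, 6↦7, 7↦4, 8↦10, 9↦8, 10↦3]  zeros at y ∈ {0}
  x = 8: [0↦10, 1↦2, 2↦2, 3↦4, 4↦2, 5↦1, 6↦6, 7↦0, 8↦10, 9↦8, 10↦10]  zeros at y ∈ {7}
  x = 9: [0↦1, 1↦3, 2↦9, 3↦2, 4↦9, 5↦2, 6↦8, 7↦10, 8↦2, 9↦0, 10↦9]  zeros at y ∈ {9}
  x = 10: [0↦0, 1↦1, 2↦2, 3↦8, 4↦2, 5↦0, 6↦7, 7↦6, 8↦2, 9↦0, 10↦5]  zeros at y ∈ {0, 5, 9}
Collecting zeros: affine points = {(0, 5), (1, 9), (3, 0), (3, 2), (3, 4), (4, 1), (4, 6), (4, 8), (5, 10), (7, 0), (8, 7), (9, 9), (10, 0), (10, 5), (10, 9)}.
Total count |C(F_11)_aff| = 15.


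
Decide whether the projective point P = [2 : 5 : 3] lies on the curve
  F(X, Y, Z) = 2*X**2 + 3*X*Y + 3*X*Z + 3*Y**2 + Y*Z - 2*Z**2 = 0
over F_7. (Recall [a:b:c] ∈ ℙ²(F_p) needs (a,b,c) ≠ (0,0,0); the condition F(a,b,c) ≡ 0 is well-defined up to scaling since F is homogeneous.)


F(2,5,3) ≡ 2 (mod 7); P is NOT on the curve.

Evaluate F(2, 5, 3) term-by-term (mod 7).
  2*X**2 ↦ 2·4·1·1 = 8
  3*X*Y ↦ 3·2·5·1 = 30
  3*X*Z ↦ 3·2·1·3 = 18
  3*Y**2 ↦ 3·1·25·1 = 75
  Y*Z ↦ 1·1·5·3 = 15
  -2*Z**2 ↦ -2·1·1·9 = -18
Sum: F(2, 5, 3) = (8) + (30) + (18) + (75) + (15) + (-18) = 128.
Reducing mod 7: 128 ≡ 2 (mod 7).
Since F(a, b, c) ≡ 2 ≠ 0 (mod 7), P does NOT lie on the curve.


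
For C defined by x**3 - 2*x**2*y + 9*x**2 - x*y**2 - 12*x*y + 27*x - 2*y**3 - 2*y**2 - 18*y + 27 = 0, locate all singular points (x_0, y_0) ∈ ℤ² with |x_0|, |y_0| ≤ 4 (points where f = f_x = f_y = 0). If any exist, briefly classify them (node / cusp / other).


Singular points: {(-3, 0)}; classification: cusp.

Compute partial derivatives:
  f_x = 3*x**2 - 4*x*y + 18*x - y**2 - 12*y + 27.
  f_y = -2*x**2 - 2*x*y - 12*x - 6*y**2 - 4*y - 18.
Scan x_0 ∈ {−4, ..., 4}. For each x_0, f_y(x_0, y) is a polynomial in y; find its integer roots y ∈ {−4, ..., 4}, then test f_x and f at those candidates.
  x = -4: f_y(-4, y) = -6*y**2 + 4*y - 2; no integer root y with |y| ≤ 4.
  x = -3: f_y(-3, y) = -6*y**2 + 2*y; vanishes at y ∈ {0}. (-3, 0): f_x = 0, f = 0 — SINGULAR.
  x = -2: f_y(-2, y) = -6*y**2 - 2; no integer root y with |y| ≤ 4.
  x = -1: f_y(-1, y) = -6*y**2 - 2*y - 8; no integer root y with |y| ≤ 4.
  x = 0: f_y(0, y) = -6*y**2 - 4*y - 18; no integer root y with |y| ≤ 4.
  x = 1: f_y(1, y) = -6*y**2 - 6*y - 32; no integer root y with |y| ≤ 4.
  x = 2: f_y(2, y) = -6*y**2 - 8*y - 50; no integer root y with |y| ≤ 4.
  x = 3: f_y(3, y) = -6*y**2 - 10*y - 72; no integer root y with |y| ≤ 4.
  x = 4: f_y(4, y) = -6*y**2 - 12*y - 98; no integer root y with |y| ≤ 4.
Only singular point on the grid: (-3, 0).
Classify: substitute x = -3 + u, y = 0 + v and expand: f = u**3 - 2*u**2*v - u*v**2 - 2*v**3 + v**2.
No constant or linear terms (consistent with a singular point). Quadratic part: v**2. Cubic part: u**3 - 2*u**2*v - u*v**2 - 2*v**3.
The quadratic part v**2 is a perfect square, so there is a single (double) tangent line v = 0, i.e. y = 0. Restricting the cubic part to that line (v = 0) leaves u**3 ≠ 0, so f is not divisible by v and the branch is v² ≈ -u**3 to lowest order — this is a cusp.
Classification: cusp.


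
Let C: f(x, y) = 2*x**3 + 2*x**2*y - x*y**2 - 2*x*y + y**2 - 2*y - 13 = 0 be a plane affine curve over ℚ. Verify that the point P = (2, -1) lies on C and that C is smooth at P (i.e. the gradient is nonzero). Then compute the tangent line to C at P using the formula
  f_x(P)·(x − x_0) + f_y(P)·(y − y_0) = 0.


Tangent line at P: 17*x + 4*y - 30 = 0.

Step 1: f(2, -1) = 0, so P lies on C.
Step 2: partial derivatives
  f_x(x, y) = 6*x**2 + 4*x*y - y**2 - 2*y, f_y(x, y) = 2*x**2 - 2*x*y - 2*x + 2*y - 2.
  f_x(P) = 17, f_y(P) = 4 (gradient nonzero, so P is smooth).
Step 3: tangent line at P: 17·(x − 2) + 4·(y − -1) = 0.
Expanding: 17*x + 4*y - 30 = 0.


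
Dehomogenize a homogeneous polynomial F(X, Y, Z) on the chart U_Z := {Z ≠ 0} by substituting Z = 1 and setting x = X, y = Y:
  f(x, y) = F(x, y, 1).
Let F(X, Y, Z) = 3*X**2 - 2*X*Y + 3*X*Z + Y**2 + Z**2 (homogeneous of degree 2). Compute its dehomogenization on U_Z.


f(x, y) = 3*x**2 - 2*x*y + 3*x + y**2 + 1

On U_Z we set Z = 1. Each monomial c·X^i·Y^j·Z^k in F becomes c·x^i·y^j·1^k = c·x^i·y^j.
Substituting Z = 1: F(X, Y, 1) = 3*x**2 - 2*x*y + 3*x + y**2 + 1.
Note: deg(f) ≤ deg(F) = 2; strict inequality happens when F is divisible by Z (lost terms).


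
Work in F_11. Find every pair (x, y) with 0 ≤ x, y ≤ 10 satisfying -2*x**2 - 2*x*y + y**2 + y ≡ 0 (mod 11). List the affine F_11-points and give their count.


Affine F_11-points: {(0, 0), (0, 10), (1, 2), (1, 10), (3, 1), (3, 4), (4, 3), (4, 4), (7, 1), (8, 2)}; count = 10.

For each of the 121 pairs (x, y) ∈ F_11², evaluate f(x, y) mod 11. Record the zeros.
  x = 0: [0↦0, 1↦2, 2↦6, 3↦1, 4↦9, 5↦8, 6↦9, 7↦1, 8↦6, 9↦2, 10↦0]  zeros at y ∈ {0, 10}
  x = 1: [0↦9, 1↦9, 2↦0, 3↦4, 4↦10, 5↦7, 6↦6, 7↦7, 8↦10, 9↦4, 10↦0]  zeros at y ∈ {2, 10}
  x = 2: [0↦3, 1↦1, 2↦1, 3↦3, 4↦7, 5↦2, 6↦10, 7↦9, 8↦10, 9↦2, 10↦7]  zeros at y ∈ ∅
  x = 3: [0↦4, 1↦0, 2↦9, 3↦9, 4↦0, 5↦4, 6↦10, 7↦7, 8↦6, 9↦7, 10↦10]  zeros at y ∈ {1, 4}
  x = 4: [0↦1, 1↦6, 2↦2, 3↦0, 4↦0, 5↦2, 6↦6, 7↦1, 8↦9, 9↦8, 10↦9]  zeros at y ∈ {3, 4}
  x = 5: [0↦5, 1↦8, 2↦2, 3↦9, 4↦7, 5↦7, 6↦9, 7↦2, 8↦8, 9↦5, 10↦4]  zeros at y ∈ ∅
  x = 6: [0↦5, 1↦6, 2↦9, 3↦3, 4↦10, 5↦8, 6↦8, 7↦10, 8↦3, 9↦9, 10↦6]  zeros at y ∈ ∅
  x = 7: [0↦1, 1↦0, 2↦1, 3↦4, 4↦9, 5↦5, 6↦3, 7↦3, 8↦5, 9↦9, 10↦4]  zeros at y ∈ {1}
  x = 8: [0↦4, 1↦1, 2↦0, 3↦1, 4↦4, 5↦9, 6↦5, 7↦3, 8↦3, 9↦5, 10↦9]  zeros at y ∈ {2}
  x = 9: [0↦3, 1↦9, 2↦6, 3↦5, 4↦6, 5↦9, 6↦3, 7↦10, 8↦8, 9↦8, 10↦10]  zeros at y ∈ ∅
  x = 10: [0↦9, 1↦2, 2↦8, 3↦5, 4↦4, 5↦5, 6↦8, 7↦2, 8↦9, 9↦7, 10↦7]  zeros at y ∈ ∅
Collecting zeros: affine points = {(0, 0), (0, 10), (1, 2), (1, 10), (3, 1), (3, 4), (4, 3), (4, 4), (7, 1), (8, 2)}.
Total count |C(F_11)_aff| = 10.


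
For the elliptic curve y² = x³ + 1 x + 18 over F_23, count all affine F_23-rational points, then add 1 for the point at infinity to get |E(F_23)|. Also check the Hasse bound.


Affine points = {(0, 8), (0, 15), (3, 5), (3, 18), (7, 0), (8, 3), (8, 20), (10, 4), (10, 19), (11, 7), (11, 16), (14, 4), (14, 19), (15, 2), (15, 21), (16, 6), (16, 17), (17, 7), (17, 16), (18, 7), (18, 16), (21, 10), (21, 13), (22, 4), (22, 19)}; affine count = 25; |E(F_23)| = 26.

Discriminant check: Δ ∝ 4a³ + 27b² = 4·1³ + 27·18² = 4·1 + 27·324 ≡ 12 (mod 23). Nonzero ⇒ E is nonsingular.
For each x ∈ F_23, compute rhs = x³ + 1·x + 18 mod 23, then count y ∈ F_23 with y² ≡ rhs.
  x = 0: rhs = 18, matching y values: 8, 15 (2 points).
  x = 1: rhs = 20, matching y values: none (0 points).
  x = 2: rhs = 5, matching y values: none (0 points).
  x = 3: rhs = 2, matching y values: 5, 18 (2 points).
  x = 4: rhs = 17, matching y values: none (0 points).
  x = 5: rhs = 10, matching y values: none (0 points).
  x = 6: rhs = 10, matching y values: none (0 points).
  x = 7: rhs = 0, matching y values: 0 (1 points).
  x = 8: rhs = 9, matching y values: 3, 20 (2 points).
  x = 9: rhs = 20, matching y values: none (0 points).
  x = 10: rhs = 16, matching y values: 4, 19 (2 points).
  x = 11: rhs = 3, matching y values: 7, 16 (2 points).
  x = 12: rhs = 10, matching y values: none (0 points).
  x = 13: rhs = 20, matching y values: none (0 points).
  x = 14: rhs = 16, matching y values: 4, 19 (2 points).
  x = 15: rhs = 4, matching y values: 2, 21 (2 points).
  x = 16: rhs = 13, matching y values: 6, 17 (2 points).
  x = 17: rhs = 3, matching y values: 7, 16 (2 points).
  x = 18: rhs = 3, matching y values: 7, 16 (2 points).
  x = 19: rhs = 19, matching y values: none (0 points).
  x = 20: rhs = 11, matching y values: none (0 points).
  x = 21: rhs = 8, matching y values: 10, 13 (2 points).
  x = 22: rhs = 16, matching y values: 4, 19 (2 points).
Total affine count: 25.
Full point count |E(F_23)| = 25 + 1 = 26.
Hasse bound: |26 − (23+1)| = |2| = 2 ≤ 2√23 ≈ 9.5917 ✓.


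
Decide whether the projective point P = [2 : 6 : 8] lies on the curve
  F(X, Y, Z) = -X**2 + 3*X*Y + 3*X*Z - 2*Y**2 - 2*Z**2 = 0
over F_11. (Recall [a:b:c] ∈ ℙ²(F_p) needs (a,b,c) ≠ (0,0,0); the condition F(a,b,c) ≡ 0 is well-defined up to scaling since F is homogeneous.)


F(2,6,8) ≡ 1 (mod 11); P is NOT on the curve.

Evaluate F(2, 6, 8) term-by-term (mod 11).
  -X**2 ↦ -1·4·1·1 = -4
  3*X*Y ↦ 3·2·6·1 = 36
  3*X*Z ↦ 3·2·1·8 = 48
  -2*Y**2 ↦ -2·1·36·1 = -72
  -2*Z**2 ↦ -2·1·1·64 = -128
Sum: F(2, 6, 8) = (-4) + (36) + (48) + (-72) + (-128) = -120.
Reducing mod 11: -120 ≡ 1 (mod 11).
Since F(a, b, c) ≡ 1 ≠ 0 (mod 11), P does NOT lie on the curve.


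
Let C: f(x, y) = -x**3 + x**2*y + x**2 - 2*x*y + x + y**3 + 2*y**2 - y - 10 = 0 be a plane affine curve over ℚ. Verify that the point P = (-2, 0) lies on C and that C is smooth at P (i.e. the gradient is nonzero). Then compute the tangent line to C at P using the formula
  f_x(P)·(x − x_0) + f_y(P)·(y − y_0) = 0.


Tangent line at P: -15*x + 7*y - 30 = 0.

Step 1: f(-2, 0) = 0, so P lies on C.
Step 2: partial derivatives
  f_x(x, y) = -3*x**2 + 2*x*y + 2*x - 2*y + 1, f_y(x, y) = x**2 - 2*x + 3*y**2 + 4*y - 1.
  f_x(P) = -15, f_y(P) = 7 (gradient nonzero, so P is smooth).
Step 3: tangent line at P: -15·(x − -2) + 7·(y − 0) = 0.
Expanding: -15*x + 7*y - 30 = 0.


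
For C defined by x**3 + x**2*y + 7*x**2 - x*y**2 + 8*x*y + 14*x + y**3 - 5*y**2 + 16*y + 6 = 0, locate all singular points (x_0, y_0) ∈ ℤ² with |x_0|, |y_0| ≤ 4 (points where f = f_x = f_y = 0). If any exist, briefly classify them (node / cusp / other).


Singular points: {(-3, 1)}; classification: node.

Compute partial derivatives:
  f_x = 3*x**2 + 2*x*y + 14*x - y**2 + 8*y + 14.
  f_y = x**2 - 2*x*y + 8*x + 3*y**2 - 10*y + 16.
Scan x_0 ∈ {−4, ..., 4}. For each x_0, f_y(x_0, y) is a polynomial in y; find its integer roots y ∈ {−4, ..., 4}, then test f_x and f at those candidates.
  x = -4: f_y(-4, y) = 3*y**2 - 2*y; vanishes at y ∈ {0}. (-4, 0): f_x = 6 ≠ 0.
  x = -3: f_y(-3, y) = 3*y**2 - 4*y + 1; vanishes at y ∈ {1}. (-3, 1): f_x = 0, f = 0 — SINGULAR.
  x = -2: f_y(-2, y) = 3*y**2 - 6*y + 4; no integer root y with |y| ≤ 4.
  x = -1: f_y(-1, y) = 3*y**2 - 8*y + 9; no integer root y with |y| ≤ 4.
  x = 0: f_y(0, y) = 3*y**2 - 10*y + 16; no integer root y with |y| ≤ 4.
  x = 1: f_y(1, y) = 3*y**2 - 12*y + 25; no integer root y with |y| ≤ 4.
  x = 2: f_y(2, y) = 3*y**2 - 14*y + 36; no integer root y with |y| ≤ 4.
  x = 3: f_y(3, y) = 3*y**2 - 16*y + 49; no integer root y with |y| ≤ 4.
  x = 4: f_y(4, y) = 3*y**2 - 18*y + 64; no integer root y with |y| ≤ 4.
Only singular point on the grid: (-3, 1).
Classify: substitute x = -3 + u, y = 1 + v and expand: f = u**3 + u**2*v - u**2 - u*v**2 + v**3 + v**2.
No constant or linear terms (consistent with a singular point). Quadratic part: -u**2 + v**2. Cubic part: u**3 + u**2*v - u*v**2 + v**3.
The quadratic part v**2 - u**2 = (v − u)(v + u) splits into two distinct linear factors, so there are two distinct tangent lines y − 1 = ±(x − -3) — this is a node (ordinary double point).
Classification: node.


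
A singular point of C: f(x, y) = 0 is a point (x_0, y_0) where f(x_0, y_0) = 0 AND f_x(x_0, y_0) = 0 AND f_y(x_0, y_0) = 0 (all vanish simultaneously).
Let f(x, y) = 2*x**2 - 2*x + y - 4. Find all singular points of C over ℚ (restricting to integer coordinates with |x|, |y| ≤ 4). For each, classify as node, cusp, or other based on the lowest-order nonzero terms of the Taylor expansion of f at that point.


No singular points in the scanned grid; C is smooth there.

Compute partial derivatives:
  f_x = 4*x - 2.
  f_y = 1.
f_y = 1 is a nonzero constant, so f_y never vanishes: no point (x, y) can satisfy f = f_x = f_y = 0. In particular no (x, y) ∈ {−4, ..., 4}² is singular; the curve is smooth.


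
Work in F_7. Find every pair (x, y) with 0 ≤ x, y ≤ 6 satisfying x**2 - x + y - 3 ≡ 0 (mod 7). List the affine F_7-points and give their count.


Affine F_7-points: {(0, 3), (1, 3), (2, 1), (3, 4), (4, 5), (5, 4), (6, 1)}; count = 7.

For each of the 49 pairs (x, y) ∈ F_7², evaluate f(x, y) mod 7. Record the zeros.
  x = 0: [0↦4, 1↦5, 2↦6, 3↦0, 4↦1, 5↦2, 6↦3]  zeros at y ∈ {3}
  x = 1: [0↦4, 1↦5, 2↦6, 3↦0, 4↦1, 5↦2, 6↦3]  zeros at y ∈ {3}
  x = 2: [0↦6, 1↦0, 2↦1, 3↦2, 4↦3, 5↦4, 6↦5]  zeros at y ∈ {1}
  x = 3: [0↦3, 1↦4, 2↦5, 3↦6, 4↦0, 5↦1, 6↦2]  zeros at y ∈ {4}
  x = 4: [0↦2, 1↦3, 2↦4, 3↦5, 4↦6, 5↦0, 6↦1]  zeros at y ∈ {5}
  x = 5: [0↦3, 1↦4, 2↦5, 3↦6, 4↦0, 5↦1, 6↦2]  zeros at y ∈ {4}
  x = 6: [0↦6, 1↦0, 2↦1, 3↦2, 4↦3, 5↦4, 6↦5]  zeros at y ∈ {1}
Collecting zeros: affine points = {(0, 3), (1, 3), (2, 1), (3, 4), (4, 5), (5, 4), (6, 1)}.
Total count |C(F_7)_aff| = 7.


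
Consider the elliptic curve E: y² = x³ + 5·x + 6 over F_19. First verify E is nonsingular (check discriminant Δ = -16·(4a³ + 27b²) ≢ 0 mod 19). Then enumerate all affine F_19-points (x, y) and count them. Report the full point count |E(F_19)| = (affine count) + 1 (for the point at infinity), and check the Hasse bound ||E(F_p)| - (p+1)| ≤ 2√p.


Affine points = {(0, 5), (0, 14), (2, 9), (2, 10), (5, 2), (5, 17), (6, 9), (6, 10), (7, 2), (7, 17), (8, 8), (8, 11), (9, 1), (9, 18), (10, 7), (10, 12), (11, 9), (11, 10), (13, 8), (13, 11), (15, 6), (15, 13), (17, 8), (17, 11), (18, 0)}; affine count = 25; |E(F_19)| = 26.

Discriminant check: Δ ∝ 4a³ + 27b² = 4·5³ + 27·6² = 4·125 + 27·36 ≡ 9 (mod 19). Nonzero ⇒ E is nonsingular.
For each x ∈ F_19, compute rhs = x³ + 5·x + 6 mod 19, then count y ∈ F_19 with y² ≡ rhs.
  x = 0: rhs = 6, matching y values: 5, 14 (2 points).
  x = 1: rhs = 12, matching y values: none (0 points).
  x = 2: rhs = 5, matching y values: 9, 10 (2 points).
  x = 3: rhs = 10, matching y values: none (0 points).
  x = 4: rhs = 14, matching y values: none (0 points).
  x = 5: rhs = 4, matching y values: 2, 17 (2 points).
  x = 6: rhs = 5, matching y values: 9, 10 (2 points).
  x = 7: rhs = 4, matching y values: 2, 17 (2 points).
  x = 8: rhs = 7, matching y values: 8, 11 (2 points).
  x = 9: rhs = 1, matching y values: 1, 18 (2 points).
  x = 10: rhs = 11, matching y values: 7, 12 (2 points).
  x = 11: rhs = 5, matching y values: 9, 10 (2 points).
  x = 12: rhs = 8, matching y values: none (0 points).
  x = 13: rhs = 7, matching y values: 8, 11 (2 points).
  x = 14: rhs = 8, matching y values: none (0 points).
  x = 15: rhs = 17, matching y values: 6, 13 (2 points).
  x = 16: rhs = 2, matching y values: none (0 points).
  x = 17: rhs = 7, matching y values: 8, 11 (2 points).
  x = 18: rhs = 0, matching y values: 0 (1 points).
Total affine count: 25.
Full point count |E(F_19)| = 25 + 1 = 26.
Hasse bound: |26 − (19+1)| = |6| = 6 ≤ 2√19 ≈ 8.7178 ✓.


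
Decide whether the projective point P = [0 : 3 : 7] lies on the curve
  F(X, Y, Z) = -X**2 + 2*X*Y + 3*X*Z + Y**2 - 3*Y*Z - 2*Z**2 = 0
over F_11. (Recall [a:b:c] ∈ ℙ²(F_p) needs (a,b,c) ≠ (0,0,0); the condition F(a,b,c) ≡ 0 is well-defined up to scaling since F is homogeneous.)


F(0,3,7) ≡ 2 (mod 11); P is NOT on the curve.

Evaluate F(0, 3, 7) term-by-term (mod 11).
  -X**2 ↦ -1·0·1·1 = 0
  2*X*Y ↦ 2·0·3·1 = 0
  3*X*Z ↦ 3·0·1·7 = 0
  Y**2 ↦ 1·1·9·1 = 9
  -3*Y*Z ↦ -3·1·3·7 = -63
  -2*Z**2 ↦ -2·1·1·49 = -98
Sum: F(0, 3, 7) = (0) + (0) + (0) + (9) + (-63) + (-98) = -152.
Reducing mod 11: -152 ≡ 2 (mod 11).
Since F(a, b, c) ≡ 2 ≠ 0 (mod 11), P does NOT lie on the curve.


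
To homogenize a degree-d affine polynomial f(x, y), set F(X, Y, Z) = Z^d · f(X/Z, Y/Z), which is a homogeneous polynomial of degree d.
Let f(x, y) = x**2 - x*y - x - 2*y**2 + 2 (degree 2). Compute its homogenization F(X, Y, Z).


F(X, Y, Z) = X**2 - X*Y - X*Z - 2*Y**2 + 2*Z**2

deg(f) = 2.
Substitute x = X/Z, y = Y/Z into f, then multiply by Z^2.
  monomial 1·x^2·y^0 ↦ 1·X^2·Y^0·Z^0.
  monomial -1·x^1·y^1 ↦ -1·X^1·Y^1·Z^0.
  monomial -1·x^1·y^0 ↦ -1·X^1·Y^0·Z^1.
  monomial -2·x^0·y^2 ↦ -2·X^0·Y^2·Z^0.
  monomial 2·x^0·y^0 ↦ 2·X^0·Y^0·Z^2.
Collecting: F(X, Y, Z) = X**2 - X*Y - X*Z - 2*Y**2 + 2*Z**2.


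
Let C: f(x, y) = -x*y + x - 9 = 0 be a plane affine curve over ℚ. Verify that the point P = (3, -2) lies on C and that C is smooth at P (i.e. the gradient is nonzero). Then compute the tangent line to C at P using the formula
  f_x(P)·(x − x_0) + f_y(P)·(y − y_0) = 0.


Tangent line at P: 3*x - 3*y - 15 = 0.

Step 1: f(3, -2) = 0, so P lies on C.
Step 2: partial derivatives
  f_x(x, y) = 1 - y, f_y(x, y) = -x.
  f_x(P) = 3, f_y(P) = -3 (gradient nonzero, so P is smooth).
Step 3: tangent line at P: 3·(x − 3) + -3·(y − -2) = 0.
Expanding: 3*x - 3*y - 15 = 0.


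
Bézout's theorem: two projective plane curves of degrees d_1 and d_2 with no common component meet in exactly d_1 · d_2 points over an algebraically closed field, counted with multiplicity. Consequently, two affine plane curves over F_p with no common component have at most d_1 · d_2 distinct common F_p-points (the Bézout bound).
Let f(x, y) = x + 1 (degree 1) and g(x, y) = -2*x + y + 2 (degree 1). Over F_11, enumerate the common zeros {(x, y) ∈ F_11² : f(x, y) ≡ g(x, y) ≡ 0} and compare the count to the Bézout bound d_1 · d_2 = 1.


Common zeros: {(10, 7)}; count = 1; Bézout bound = 1.

deg(f) = 1, deg(g) = 1, so Bézout bound = 1.
Scan x ∈ F_11. For each x, list the y ∈ F_11 with f(x, y) ≡ 0 and those with g(x, y) ≡ 0 (mod 11); the common zeros in that column are the intersection.
  x = 0: f ≡ 0 at y ∈ ∅; g ≡ 0 at y ∈ {9}; common: ∅.
  x = 1: f ≡ 0 at y ∈ ∅; g ≡ 0 at y ∈ {0}; common: ∅.
  x = 2: f ≡ 0 at y ∈ ∅; g ≡ 0 at y ∈ {2}; common: ∅.
  x = 3: f ≡ 0 at y ∈ ∅; g ≡ 0 at y ∈ {4}; common: ∅.
  x = 4: f ≡ 0 at y ∈ ∅; g ≡ 0 at y ∈ {6}; common: ∅.
  x = 5: f ≡ 0 at y ∈ ∅; g ≡ 0 at y ∈ {8}; common: ∅.
  x = 6: f ≡ 0 at y ∈ ∅; g ≡ 0 at y ∈ {10}; common: ∅.
  x = 7: f ≡ 0 at y ∈ ∅; g ≡ 0 at y ∈ {1}; common: ∅.
  x = 8: f ≡ 0 at y ∈ ∅; g ≡ 0 at y ∈ {3}; common: ∅.
  x = 9: f ≡ 0 at y ∈ ∅; g ≡ 0 at y ∈ {5}; common: ∅.
  x = 10: f ≡ 0 at y ∈ {0, 1, 2, 3, 4, 5, 6, 7, 8, 9, 10}; g ≡ 0 at y ∈ {7}; common: {7}.
Collecting: common zeros = {(10, 7)}, so the count is 1.
Comparison with the Bézout bound: 1 ≤ 1 = deg(f)·deg(g), as expected for curves with no common component (the bound is attained).


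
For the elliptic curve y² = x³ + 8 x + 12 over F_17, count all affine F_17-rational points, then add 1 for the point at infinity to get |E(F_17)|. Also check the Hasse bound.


Affine points = {(1, 2), (1, 15), (2, 6), (2, 11), (6, 2), (6, 15), (10, 2), (10, 15), (12, 0), (13, 1), (13, 16)}; affine count = 11; |E(F_17)| = 12.

Discriminant check: Δ ∝ 4a³ + 27b² = 4·8³ + 27·12² = 4·512 + 27·144 ≡ 3 (mod 17). Nonzero ⇒ E is nonsingular.
For each x ∈ F_17, compute rhs = x³ + 8·x + 12 mod 17, then count y ∈ F_17 with y² ≡ rhs.
  x = 0: rhs = 12, matching y values: none (0 points).
  x = 1: rhs = 4, matching y values: 2, 15 (2 points).
  x = 2: rhs = 2, matching y values: 6, 11 (2 points).
  x = 3: rhs = 12, matching y values: none (0 points).
  x = 4: rhs = 6, matching y values: none (0 points).
  x = 5: rhs = 7, matching y values: none (0 points).
  x = 6: rhs = 4, matching y values: 2, 15 (2 points).
  x = 7: rhs = 3, matching y values: none (0 points).
  x = 8: rhs = 10, matching y values: none (0 points).
  x = 9: rhs = 14, matching y values: none (0 points).
  x = 10: rhs = 4, matching y values: 2, 15 (2 points).
  x = 11: rhs = 3, matching y values: none (0 points).
  x = 12: rhs = 0, matching y values: 0 (1 points).
  x = 13: rhs = 1, matching y values: 1, 16 (2 points).
  x = 14: rhs = 12, matching y values: none (0 points).
  x = 15: rhs = 5, matching y values: none (0 points).
  x = 16: rhs = 3, matching y values: none (0 points).
Total affine count: 11.
Full point count |E(F_17)| = 11 + 1 = 12.
Hasse bound: |12 − (17+1)| = |-6| = 6 ≤ 2√17 ≈ 8.2462 ✓.


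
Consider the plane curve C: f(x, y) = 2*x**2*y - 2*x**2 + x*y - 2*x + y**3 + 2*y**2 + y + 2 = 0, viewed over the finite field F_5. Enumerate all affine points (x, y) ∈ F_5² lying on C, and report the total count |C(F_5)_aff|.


Affine F_5-points: {(0, 2), (0, 3), (1, 1), (1, 3), (1, 4), (2, 0), (2, 4)}; count = 7.

For each of the 25 pairs (x, y) ∈ F_5², evaluate f(x, y) mod 5. Record the zeros.
  x = 0: [0↦2, 1↦1, 2↦0, 3↦0, 4↦2]  zeros at y ∈ {2, 3}
  x = 1: [0↦3, 1↦0, 2↦2, 3↦0, 4↦0]  zeros at y ∈ {1, 3, 4}
  x = 2: [0↦0, 1↦4, 2↦3, 3↦3, 4↦0]  zeros at y ∈ {0, 4}
  x = 3: [0↦3, 1↦3, 2↦3, 3↦4, 4↦2]  zeros at y ∈ ∅
  x = 4: [0↦2, 1↦2, 2↦2, 3↦3, 4↦1]  zeros at y ∈ ∅
Collecting zeros: affine points = {(0, 2), (0, 3), (1, 1), (1, 3), (1, 4), (2, 0), (2, 4)}.
Total count |C(F_5)_aff| = 7.


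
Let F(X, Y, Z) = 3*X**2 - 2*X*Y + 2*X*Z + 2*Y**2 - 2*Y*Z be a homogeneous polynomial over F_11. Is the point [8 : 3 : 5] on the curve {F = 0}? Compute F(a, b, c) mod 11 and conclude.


F(8,3,5) ≡ 3 (mod 11); P is NOT on the curve.

Evaluate F(8, 3, 5) term-by-term (mod 11).
  3*X**2 ↦ 3·64·1·1 = 192
  -2*X*Y ↦ -2·8·3·1 = -48
  2*X*Z ↦ 2·8·1·5 = 80
  2*Y**2 ↦ 2·1·9·1 = 18
  -2*Y*Z ↦ -2·1·3·5 = -30
Sum: F(8, 3, 5) = (192) + (-48) + (80) + (18) + (-30) = 212.
Reducing mod 11: 212 ≡ 3 (mod 11).
Since F(a, b, c) ≡ 3 ≠ 0 (mod 11), P does NOT lie on the curve.


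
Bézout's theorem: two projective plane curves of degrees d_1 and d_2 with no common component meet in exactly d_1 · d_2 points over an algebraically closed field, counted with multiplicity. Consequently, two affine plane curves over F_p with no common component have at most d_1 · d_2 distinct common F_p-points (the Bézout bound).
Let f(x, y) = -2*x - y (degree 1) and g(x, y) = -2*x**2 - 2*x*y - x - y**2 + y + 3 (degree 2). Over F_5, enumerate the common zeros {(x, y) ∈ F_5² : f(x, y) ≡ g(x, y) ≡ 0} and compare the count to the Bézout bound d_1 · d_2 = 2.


Common zeros: ∅; count = 0; Bézout bound = 2.

deg(f) = 1, deg(g) = 2, so Bézout bound = 2.
Scan x ∈ F_5. For each x, list the y ∈ F_5 with f(x, y) ≡ 0 and those with g(x, y) ≡ 0 (mod 5); the common zeros in that column are the intersection.
  x = 0: f ≡ 0 at y ∈ {0}; g ≡ 0 at y ∈ ∅; common: ∅.
  x = 1: f ≡ 0 at y ∈ {3}; g ≡ 0 at y ∈ {0, 4}; common: ∅.
  x = 2: f ≡ 0 at y ∈ {1}; g ≡ 0 at y ∈ {3, 4}; common: ∅.
  x = 3: f ≡ 0 at y ∈ {4}; g ≡ 0 at y ∈ ∅; common: ∅.
  x = 4: f ≡ 0 at y ∈ {2}; g ≡ 0 at y ∈ ∅; common: ∅.
Collecting: common zeros = ∅, so the count is 0.
Comparison with the Bézout bound: 0 ≤ 2 = deg(f)·deg(g), as expected for curves with no common component (the affine F_5-count falls short of the bound because intersections may lie at infinity, over extension fields, or carry multiplicity).


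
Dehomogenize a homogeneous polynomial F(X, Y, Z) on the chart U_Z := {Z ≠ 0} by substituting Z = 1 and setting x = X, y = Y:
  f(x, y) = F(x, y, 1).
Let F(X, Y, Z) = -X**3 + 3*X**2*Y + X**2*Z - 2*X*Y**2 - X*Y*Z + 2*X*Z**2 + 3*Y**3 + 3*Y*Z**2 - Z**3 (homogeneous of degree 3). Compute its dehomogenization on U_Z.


f(x, y) = -x**3 + 3*x**2*y + x**2 - 2*x*y**2 - x*y + 2*x + 3*y**3 + 3*y - 1

On U_Z we set Z = 1. Each monomial c·X^i·Y^j·Z^k in F becomes c·x^i·y^j·1^k = c·x^i·y^j.
Substituting Z = 1: F(X, Y, 1) = -x**3 + 3*x**2*y + x**2 - 2*x*y**2 - x*y + 2*x + 3*y**3 + 3*y - 1.
Note: deg(f) ≤ deg(F) = 3; strict inequality happens when F is divisible by Z (lost terms).


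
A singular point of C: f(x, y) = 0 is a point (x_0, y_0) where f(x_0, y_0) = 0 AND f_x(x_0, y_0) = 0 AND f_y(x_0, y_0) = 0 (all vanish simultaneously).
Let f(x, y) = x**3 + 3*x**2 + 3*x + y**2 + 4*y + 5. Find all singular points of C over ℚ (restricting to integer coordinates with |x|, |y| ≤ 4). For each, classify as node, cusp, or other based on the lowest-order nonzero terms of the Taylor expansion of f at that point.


Singular points: {(-1, -2)}; classification: cusp.

Compute partial derivatives:
  f_x = 3*x**2 + 6*x + 3.
  f_y = 2*y + 4.
Scan x_0 ∈ {−4, ..., 4}. For each x_0, f_y(x_0, y) is a polynomial in y; find its integer roots y ∈ {−4, ..., 4}, then test f_x and f at those candidates.
  x = -4: f_y(-4, y) = 2*y + 4; vanishes at y ∈ {-2}. (-4, -2): f_x = 27 ≠ 0.
  x = -3: f_y(-3, y) = 2*y + 4; vanishes at y ∈ {-2}. (-3, -2): f_x = 12 ≠ 0.
  x = -2: f_y(-2, y) = 2*y + 4; vanishes at y ∈ {-2}. (-2, -2): f_x = 3 ≠ 0.
  x = -1: f_y(-1, y) = 2*y + 4; vanishes at y ∈ {-2}. (-1, -2): f_x = 0, f = 0 — SINGULAR.
  x = 0: f_y(0, y) = 2*y + 4; vanishes at y ∈ {-2}. (0, -2): f_x = 3 ≠ 0.
  x = 1: f_y(1, y) = 2*y + 4; vanishes at y ∈ {-2}. (1, -2): f_x = 12 ≠ 0.
  x = 2: f_y(2, y) = 2*y + 4; vanishes at y ∈ {-2}. (2, -2): f_x = 27 ≠ 0.
  x = 3: f_y(3, y) = 2*y + 4; vanishes at y ∈ {-2}. (3, -2): f_x = 48 ≠ 0.
  x = 4: f_y(4, y) = 2*y + 4; vanishes at y ∈ {-2}. (4, -2): f_x = 75 ≠ 0.
Only singular point on the grid: (-1, -2).
Classify: substitute x = -1 + u, y = -2 + v and expand: f = u**3 + v**2.
No constant or linear terms (consistent with a singular point). Quadratic part: v**2. Cubic part: u**3.
The quadratic part v**2 is a perfect square, so there is a single (double) tangent line v = 0, i.e. y = -2. Restricting the cubic part to that line (v = 0) leaves u**3 ≠ 0, so f is not divisible by v and the branch is v² ≈ -u**3 to lowest order — this is a cusp.
Classification: cusp.


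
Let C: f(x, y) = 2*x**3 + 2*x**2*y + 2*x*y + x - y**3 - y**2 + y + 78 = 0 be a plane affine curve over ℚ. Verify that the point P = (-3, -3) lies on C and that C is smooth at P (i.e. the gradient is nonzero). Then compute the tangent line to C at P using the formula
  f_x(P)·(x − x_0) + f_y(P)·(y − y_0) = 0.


Tangent line at P: 85*x - 8*y + 231 = 0.

Step 1: f(-3, -3) = 0, so P lies on C.
Step 2: partial derivatives
  f_x(x, y) = 6*x**2 + 4*x*y + 2*y + 1, f_y(x, y) = 2*x**2 + 2*x - 3*y**2 - 2*y + 1.
  f_x(P) = 85, f_y(P) = -8 (gradient nonzero, so P is smooth).
Step 3: tangent line at P: 85·(x − -3) + -8·(y − -3) = 0.
Expanding: 85*x - 8*y + 231 = 0.


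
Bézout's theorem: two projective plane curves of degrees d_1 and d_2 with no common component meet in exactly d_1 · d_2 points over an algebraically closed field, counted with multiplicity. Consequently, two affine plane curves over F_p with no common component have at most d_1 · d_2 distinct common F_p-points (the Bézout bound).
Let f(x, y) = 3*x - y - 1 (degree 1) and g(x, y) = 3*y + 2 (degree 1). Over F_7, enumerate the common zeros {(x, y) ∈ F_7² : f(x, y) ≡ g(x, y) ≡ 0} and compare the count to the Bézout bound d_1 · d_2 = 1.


Common zeros: {(4, 4)}; count = 1; Bézout bound = 1.

deg(f) = 1, deg(g) = 1, so Bézout bound = 1.
Scan x ∈ F_7. For each x, list the y ∈ F_7 with f(x, y) ≡ 0 and those with g(x, y) ≡ 0 (mod 7); the common zeros in that column are the intersection.
  x = 0: f ≡ 0 at y ∈ {6}; g ≡ 0 at y ∈ {4}; common: ∅.
  x = 1: f ≡ 0 at y ∈ {2}; g ≡ 0 at y ∈ {4}; common: ∅.
  x = 2: f ≡ 0 at y ∈ {5}; g ≡ 0 at y ∈ {4}; common: ∅.
  x = 3: f ≡ 0 at y ∈ {1}; g ≡ 0 at y ∈ {4}; common: ∅.
  x = 4: f ≡ 0 at y ∈ {4}; g ≡ 0 at y ∈ {4}; common: {4}.
  x = 5: f ≡ 0 at y ∈ {0}; g ≡ 0 at y ∈ {4}; common: ∅.
  x = 6: f ≡ 0 at y ∈ {3}; g ≡ 0 at y ∈ {4}; common: ∅.
Collecting: common zeros = {(4, 4)}, so the count is 1.
Comparison with the Bézout bound: 1 ≤ 1 = deg(f)·deg(g), as expected for curves with no common component (the bound is attained).


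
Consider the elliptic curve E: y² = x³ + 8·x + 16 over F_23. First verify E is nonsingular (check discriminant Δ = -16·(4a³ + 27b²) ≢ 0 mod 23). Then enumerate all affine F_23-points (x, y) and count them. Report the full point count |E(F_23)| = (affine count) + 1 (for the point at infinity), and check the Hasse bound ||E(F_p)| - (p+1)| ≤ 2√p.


Affine points = {(0, 4), (0, 19), (1, 5), (1, 18), (6, 2), (6, 21), (7, 1), (7, 22), (9, 9), (9, 14), (11, 3), (11, 20), (12, 0), (16, 10), (16, 13), (18, 9), (18, 14), (19, 9), (19, 14)}; affine count = 19; |E(F_23)| = 20.

Discriminant check: Δ ∝ 4a³ + 27b² = 4·8³ + 27·16² = 4·512 + 27·256 ≡ 13 (mod 23). Nonzero ⇒ E is nonsingular.
For each x ∈ F_23, compute rhs = x³ + 8·x + 16 mod 23, then count y ∈ F_23 with y² ≡ rhs.
  x = 0: rhs = 16, matching y values: 4, 19 (2 points).
  x = 1: rhs = 2, matching y values: 5, 18 (2 points).
  x = 2: rhs = 17, matching y values: none (0 points).
  x = 3: rhs = 21, matching y values: none (0 points).
  x = 4: rhs = 20, matching y values: none (0 points).
  x = 5: rhs = 20, matching y values: none (0 points).
  x = 6: rhs = 4, matching y values: 2, 21 (2 points).
  x = 7: rhs = 1, matching y values: 1, 22 (2 points).
  x = 8: rhs = 17, matching y values: none (0 points).
  x = 9: rhs = 12, matching y values: 9, 14 (2 points).
  x = 10: rhs = 15, matching y values: none (0 points).
  x = 11: rhs = 9, matching y values: 3, 20 (2 points).
  x = 12: rhs = 0, matching y values: 0 (1 points).
  x = 13: rhs = 17, matching y values: none (0 points).
  x = 14: rhs = 20, matching y values: none (0 points).
  x = 15: rhs = 15, matching y values: none (0 points).
  x = 16: rhs = 8, matching y values: 10, 13 (2 points).
  x = 17: rhs = 5, matching y values: none (0 points).
  x = 18: rhs = 12, matching y values: 9, 14 (2 points).
  x = 19: rhs = 12, matching y values: 9, 14 (2 points).
  x = 20: rhs = 11, matching y values: none (0 points).
  x = 21: rhs = 15, matching y values: none (0 points).
  x = 22: rhs = 7, matching y values: none (0 points).
Total affine count: 19.
Full point count |E(F_23)| = 19 + 1 = 20.
Hasse bound: |20 − (23+1)| = |-4| = 4 ≤ 2√23 ≈ 9.5917 ✓.


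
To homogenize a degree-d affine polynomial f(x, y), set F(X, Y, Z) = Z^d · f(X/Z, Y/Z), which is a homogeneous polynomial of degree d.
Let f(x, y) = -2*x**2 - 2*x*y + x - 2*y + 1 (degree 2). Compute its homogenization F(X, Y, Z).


F(X, Y, Z) = -2*X**2 - 2*X*Y + X*Z - 2*Y*Z + Z**2

deg(f) = 2.
Substitute x = X/Z, y = Y/Z into f, then multiply by Z^2.
  monomial -2·x^2·y^0 ↦ -2·X^2·Y^0·Z^0.
  monomial -2·x^1·y^1 ↦ -2·X^1·Y^1·Z^0.
  monomial 1·x^1·y^0 ↦ 1·X^1·Y^0·Z^1.
  monomial -2·x^0·y^1 ↦ -2·X^0·Y^1·Z^1.
  monomial 1·x^0·y^0 ↦ 1·X^0·Y^0·Z^2.
Collecting: F(X, Y, Z) = -2*X**2 - 2*X*Y + X*Z - 2*Y*Z + Z**2.


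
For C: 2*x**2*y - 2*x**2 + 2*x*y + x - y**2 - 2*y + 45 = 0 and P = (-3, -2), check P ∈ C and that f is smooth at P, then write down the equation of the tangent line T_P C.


Tangent line at P: 33*x + 14*y + 127 = 0.

Step 1: f(-3, -2) = 0, so P lies on C.
Step 2: partial derivatives
  f_x(x, y) = 4*x*y - 4*x + 2*y + 1, f_y(x, y) = 2*x**2 + 2*x - 2*y - 2.
  f_x(P) = 33, f_y(P) = 14 (gradient nonzero, so P is smooth).
Step 3: tangent line at P: 33·(x − -3) + 14·(y − -2) = 0.
Expanding: 33*x + 14*y + 127 = 0.


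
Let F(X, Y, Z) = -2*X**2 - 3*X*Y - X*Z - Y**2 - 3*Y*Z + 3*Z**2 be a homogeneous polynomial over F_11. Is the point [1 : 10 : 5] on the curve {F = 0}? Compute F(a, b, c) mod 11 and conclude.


F(1,10,5) ≡ 8 (mod 11); P is NOT on the curve.

Evaluate F(1, 10, 5) term-by-term (mod 11).
  -2*X**2 ↦ -2·1·1·1 = -2
  -3*X*Y ↦ -3·1·10·1 = -30
  -X*Z ↦ -1·1·1·5 = -5
  -Y**2 ↦ -1·1·100·1 = -100
  -3*Y*Z ↦ -3·1·10·5 = -150
  3*Z**2 ↦ 3·1·1·25 = 75
Sum: F(1, 10, 5) = (-2) + (-30) + (-5) + (-100) + (-150) + (75) = -212.
Reducing mod 11: -212 ≡ 8 (mod 11).
Since F(a, b, c) ≡ 8 ≠ 0 (mod 11), P does NOT lie on the curve.


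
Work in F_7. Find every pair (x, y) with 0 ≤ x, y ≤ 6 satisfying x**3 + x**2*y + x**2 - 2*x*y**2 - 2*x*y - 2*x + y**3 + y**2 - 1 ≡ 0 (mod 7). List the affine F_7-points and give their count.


Affine F_7-points: {(0, 3), (1, 3), (2, 0), (2, 3), (3, 1), (5, 4), (6, 6)}; count = 7.

For each of the 49 pairs (x, y) ∈ F_7², evaluate f(x, y) mod 7. Record the zeros.
  x = 0: [0↦6, 1↦1, 2↦4, 3↦0, 4↦2, 5↦2, 6↦6]  zeros at y ∈ {3}
  x = 1: [0↦6, 1↦5, 2↦1, 3↦0, 4↦1, 5↦3, 6↦5]  zeros at y ∈ {3}
  x = 2: [0↦0, 1↦5, 2↦3, 3↦0, 4↦2, 5↦1, 6↦3]  zeros at y ∈ {0, 3}
  x = 3: [0↦1, 1↦0, 2↦2, 3↦6, 4↦4, 5↦2, 6↦6]  zeros at y ∈ {1}
  x = 4: [0↦1, 1↦3, 2↦4, 3↦3, 4↦6, 5↦5, 6↦6]  zeros at y ∈ ∅
  x = 5: [0↦6, 1↦6, 2↦1, 3↦4, 4↦0, 5↦2, 6↦2]  zeros at y ∈ {4}
  x = 6: [0↦1, 1↦1, 2↦6, 3↦1, 4↦6, 5↦6, 6↦0]  zeros at y ∈ {6}
Collecting zeros: affine points = {(0, 3), (1, 3), (2, 0), (2, 3), (3, 1), (5, 4), (6, 6)}.
Total count |C(F_7)_aff| = 7.


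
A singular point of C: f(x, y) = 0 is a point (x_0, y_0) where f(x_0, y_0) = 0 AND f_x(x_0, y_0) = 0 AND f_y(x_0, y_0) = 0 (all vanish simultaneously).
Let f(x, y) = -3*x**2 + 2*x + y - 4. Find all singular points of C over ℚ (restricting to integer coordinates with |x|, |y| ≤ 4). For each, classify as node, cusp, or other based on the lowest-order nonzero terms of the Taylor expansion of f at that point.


No singular points in the scanned grid; C is smooth there.

Compute partial derivatives:
  f_x = 2 - 6*x.
  f_y = 1.
f_y = 1 is a nonzero constant, so f_y never vanishes: no point (x, y) can satisfy f = f_x = f_y = 0. In particular no (x, y) ∈ {−4, ..., 4}² is singular; the curve is smooth.


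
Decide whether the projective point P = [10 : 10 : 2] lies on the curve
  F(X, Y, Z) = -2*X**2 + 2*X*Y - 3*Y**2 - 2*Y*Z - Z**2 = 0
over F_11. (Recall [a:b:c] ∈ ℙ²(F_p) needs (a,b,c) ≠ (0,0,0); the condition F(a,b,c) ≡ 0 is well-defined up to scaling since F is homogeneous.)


F(10,10,2) ≡ 8 (mod 11); P is NOT on the curve.

Evaluate F(10, 10, 2) term-by-term (mod 11).
  -2*X**2 ↦ -2·100·1·1 = -200
  2*X*Y ↦ 2·10·10·1 = 200
  -3*Y**2 ↦ -3·1·100·1 = -300
  -2*Y*Z ↦ -2·1·10·2 = -40
  -Z**2 ↦ -1·1·1·4 = -4
Sum: F(10, 10, 2) = (-200) + (200) + (-300) + (-40) + (-4) = -344.
Reducing mod 11: -344 ≡ 8 (mod 11).
Since F(a, b, c) ≡ 8 ≠ 0 (mod 11), P does NOT lie on the curve.


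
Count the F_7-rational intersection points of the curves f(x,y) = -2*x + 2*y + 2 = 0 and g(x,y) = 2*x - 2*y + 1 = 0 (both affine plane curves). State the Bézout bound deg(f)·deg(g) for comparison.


Common zeros: ∅; count = 0; Bézout bound = 1.

deg(f) = 1, deg(g) = 1, so Bézout bound = 1.
Scan x ∈ F_7. For each x, list the y ∈ F_7 with f(x, y) ≡ 0 and those with g(x, y) ≡ 0 (mod 7); the common zeros in that column are the intersection.
  x = 0: f ≡ 0 at y ∈ {6}; g ≡ 0 at y ∈ {4}; common: ∅.
  x = 1: f ≡ 0 at y ∈ {0}; g ≡ 0 at y ∈ {5}; common: ∅.
  x = 2: f ≡ 0 at y ∈ {1}; g ≡ 0 at y ∈ {6}; common: ∅.
  x = 3: f ≡ 0 at y ∈ {2}; g ≡ 0 at y ∈ {0}; common: ∅.
  x = 4: f ≡ 0 at y ∈ {3}; g ≡ 0 at y ∈ {1}; common: ∅.
  x = 5: f ≡ 0 at y ∈ {4}; g ≡ 0 at y ∈ {2}; common: ∅.
  x = 6: f ≡ 0 at y ∈ {5}; g ≡ 0 at y ∈ {3}; common: ∅.
Collecting: common zeros = ∅, so the count is 0.
Comparison with the Bézout bound: 0 ≤ 1 = deg(f)·deg(g), as expected for curves with no common component (the affine F_7-count falls short of the bound because intersections may lie at infinity, over extension fields, or carry multiplicity).


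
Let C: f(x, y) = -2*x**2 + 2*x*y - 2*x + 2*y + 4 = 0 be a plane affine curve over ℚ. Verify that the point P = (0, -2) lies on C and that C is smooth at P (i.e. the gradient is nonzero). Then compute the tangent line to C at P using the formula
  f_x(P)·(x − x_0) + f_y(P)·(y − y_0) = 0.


Tangent line at P: -6*x + 2*y + 4 = 0.

Step 1: f(0, -2) = 0, so P lies on C.
Step 2: partial derivatives
  f_x(x, y) = -4*x + 2*y - 2, f_y(x, y) = 2*x + 2.
  f_x(P) = -6, f_y(P) = 2 (gradient nonzero, so P is smooth).
Step 3: tangent line at P: -6·(x − 0) + 2·(y − -2) = 0.
Expanding: -6*x + 2*y + 4 = 0.


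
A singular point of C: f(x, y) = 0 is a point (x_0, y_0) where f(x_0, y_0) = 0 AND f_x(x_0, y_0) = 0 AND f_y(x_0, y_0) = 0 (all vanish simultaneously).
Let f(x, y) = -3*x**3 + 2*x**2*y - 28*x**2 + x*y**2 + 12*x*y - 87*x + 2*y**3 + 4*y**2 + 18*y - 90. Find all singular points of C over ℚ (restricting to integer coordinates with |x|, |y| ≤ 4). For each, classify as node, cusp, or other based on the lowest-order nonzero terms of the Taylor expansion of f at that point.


Singular points: {(-3, 0)}; classification: node.

Compute partial derivatives:
  f_x = -9*x**2 + 4*x*y - 56*x + y**2 + 12*y - 87.
  f_y = 2*x**2 + 2*x*y + 12*x + 6*y**2 + 8*y + 18.
Scan x_0 ∈ {−4, ..., 4}. For each x_0, f_y(x_0, y) is a polynomial in y; find its integer roots y ∈ {−4, ..., 4}, then test f_x and f at those candidates.
  x = -4: f_y(-4, y) = 6*y**2 + 2; no integer root y with |y| ≤ 4.
  x = -3: f_y(-3, y) = 6*y**2 + 2*y; vanishes at y ∈ {0}. (-3, 0): f_x = 0, f = 0 — SINGULAR.
  x = -2: f_y(-2, y) = 6*y**2 + 4*y + 2; no integer root y with |y| ≤ 4.
  x = -1: f_y(-1, y) = 6*y**2 + 6*y + 8; no integer root y with |y| ≤ 4.
  x = 0: f_y(0, y) = 6*y**2 + 8*y + 18; no integer root y with |y| ≤ 4.
  x = 1: f_y(1, y) = 6*y**2 + 10*y + 32; no integer root y with |y| ≤ 4.
  x = 2: f_y(2, y) = 6*y**2 + 12*y + 50; no integer root y with |y| ≤ 4.
  x = 3: f_y(3, y) = 6*y**2 + 14*y + 72; no integer root y with |y| ≤ 4.
  x = 4: f_y(4, y) = 6*y**2 + 16*y + 98; no integer root y with |y| ≤ 4.
Only singular point on the grid: (-3, 0).
Classify: substitute x = -3 + u, y = 0 + v and expand: f = -3*u**3 + 2*u**2*v - u**2 + u*v**2 + 2*v**3 + v**2.
No constant or linear terms (consistent with a singular point). Quadratic part: -u**2 + v**2. Cubic part: -3*u**3 + 2*u**2*v + u*v**2 + 2*v**3.
The quadratic part v**2 - u**2 = (v − u)(v + u) splits into two distinct linear factors, so there are two distinct tangent lines y − 0 = ±(x − -3) — this is a node (ordinary double point).
Classification: node.


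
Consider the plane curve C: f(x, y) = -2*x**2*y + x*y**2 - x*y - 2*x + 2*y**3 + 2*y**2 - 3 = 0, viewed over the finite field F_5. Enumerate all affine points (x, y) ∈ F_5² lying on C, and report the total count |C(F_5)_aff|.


Affine F_5-points: {(1, 0), (2, 2), (2, 4), (3, 2), (3, 4)}; count = 5.

For each of the 25 pairs (x, y) ∈ F_5², evaluate f(x, y) mod 5. Record the zeros.
  x = 0: [0↦2, 1↦1, 2↦1, 3↦4, 4↦2]  zeros at y ∈ ∅
  x = 1: [0↦0, 1↦2, 2↦2, 3↦2, 4↦4]  zeros at y ∈ {0}
  x = 2: [0↦3, 1↦4, 2↦0, 3↦3, 4↦0]  zeros at y ∈ {2, 4}
  x = 3: [0↦1, 1↦2, 2↦0, 3↦2, 4↦0]  zeros at y ∈ {2, 4}
  x = 4: [0↦4, 1↦1, 2↦2, 3↦4, 4↦4]  zeros at y ∈ ∅
Collecting zeros: affine points = {(1, 0), (2, 2), (2, 4), (3, 2), (3, 4)}.
Total count |C(F_5)_aff| = 5.
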